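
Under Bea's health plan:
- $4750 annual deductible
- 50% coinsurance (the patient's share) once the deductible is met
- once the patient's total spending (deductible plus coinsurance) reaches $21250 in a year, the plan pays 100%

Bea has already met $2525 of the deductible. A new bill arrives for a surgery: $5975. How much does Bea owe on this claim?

Remaining deductible: $4750 − $2525 = $2225.
After the $2225 deductible portion, $5975 − $2225 = $3750 is subject to coinsurance.
Patient's 50% share of $3750 is $1875.
So the patient owes $2225 + $1875 = $4100 before any cap.
Total out-of-pocket so far would be $2525 + $4100 = $6625, below the $21250 cap — no reduction.

$4100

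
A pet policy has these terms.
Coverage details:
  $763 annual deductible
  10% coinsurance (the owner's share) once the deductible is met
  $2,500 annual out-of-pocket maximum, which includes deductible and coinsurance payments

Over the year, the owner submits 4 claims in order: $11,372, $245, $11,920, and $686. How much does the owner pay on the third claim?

$651.60

Claim 1 — $11,372: $763 finishes the deductible; $10,609 goes to coinsurance; 10% of $10,609 = $1,060.90. Owner pays $1,823.90; OOP now $1,823.90.
Claim 2 — $245: deductible met; 10% of $245 = $24.50. Owner owes $24.50 (running OOP $1,848.40).
Claim 3 — $11,920: deductible already satisfied, so owner's share is 10% × $11,920 = $1,192. OOP would hit $3,040.40 > $2,500, so the cap limits the owner to $2,500 − $1,848.40 = $651.60.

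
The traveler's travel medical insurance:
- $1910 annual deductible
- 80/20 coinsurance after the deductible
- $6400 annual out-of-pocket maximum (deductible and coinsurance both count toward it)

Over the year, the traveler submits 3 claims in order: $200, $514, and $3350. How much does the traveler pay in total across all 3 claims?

Bill 1, $200: all of it applies to the deductible. Traveler pays $200; OOP now $200.
Bill 2, $514: entire amount goes to the deductible. Traveler owes $514 (running OOP $714).
Bill 3, $3350: $1196 finishes the deductible; $2154 goes to coinsurance; coinsurance $2154 × 20% = $430.80. Cost to traveler: $1626.80. OOP to date $2340.80.
Summing the traveler's payments: $200 + $514 + $1626.80 = $2340.80.

$2340.80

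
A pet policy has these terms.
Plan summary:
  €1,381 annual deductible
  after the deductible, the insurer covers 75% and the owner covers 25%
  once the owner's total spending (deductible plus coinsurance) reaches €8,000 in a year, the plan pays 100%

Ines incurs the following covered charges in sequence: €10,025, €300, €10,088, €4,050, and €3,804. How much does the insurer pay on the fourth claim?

#1 (€10,025): €1,381 to deductible, leaving €8,644; coinsurance €8,644 × 25% = €2,161. Owner owes €3,542 (running OOP €3,542). Insurer: €10,025 − €3,542 = €6,483.
#2 (€300): deductible already satisfied, so owner's share is 25% × €300 = €75. Owner pays €75; OOP now €3,617. Plan pays €300 − €75 = €225.
#3 (€10,088): 25% coinsurance on €10,088 = €2,522. Owner pays €2,522; OOP now €6,139. Insurer: €10,088 − €2,522 = €7,566.
#4 (€4,050): deductible already satisfied, so owner's share is 25% × €4,050 = €1,012.50. Owner owes €1,012.50 (running OOP €7,151.50). Plan pays €4,050 − €1,012.50 = €3,037.50.

€3,037.50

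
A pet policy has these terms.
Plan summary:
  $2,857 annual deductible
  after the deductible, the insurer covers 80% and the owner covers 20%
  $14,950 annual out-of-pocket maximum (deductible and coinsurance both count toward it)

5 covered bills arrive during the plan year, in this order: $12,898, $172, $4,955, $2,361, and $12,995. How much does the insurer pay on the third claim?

$3,964

Claim 1 ($12,898): deductible takes $2,857, $10,041 remains; coinsurance $10,041 × 20% = $2,008.20. Cost to owner: $4,865.20. OOP to date $4,865.20. Plan pays $12,898 − $4,865.20 = $8,032.80.
Claim 2 ($172): deductible met; 20% of $172 = $34.40. Owner owes $34.40 (running OOP $4,899.60). Plan pays $172 − $34.40 = $137.60.
Claim 3 ($4,955): deductible met; 20% of $4,955 = $991. Owner owes $991 (running OOP $5,890.60). Plan pays $4,955 − $991 = $3,964.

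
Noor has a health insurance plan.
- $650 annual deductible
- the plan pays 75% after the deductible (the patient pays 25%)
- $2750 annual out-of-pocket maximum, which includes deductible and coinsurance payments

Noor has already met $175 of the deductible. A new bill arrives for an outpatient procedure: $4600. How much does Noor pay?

$175 of the $650 deductible is already met, leaving $475.
After the $475 deductible portion, $4600 − $475 = $4125 is subject to coinsurance.
Patient's 25% share of $4125 is $1031.25.
That puts the patient's cost at $475 + $1031.25 = $1506.25 before any cap.
Year-to-date out-of-pocket becomes $175 + $1506.25 = $1681.25, still under the $2750 maximum, so no cap applies.

$1506.25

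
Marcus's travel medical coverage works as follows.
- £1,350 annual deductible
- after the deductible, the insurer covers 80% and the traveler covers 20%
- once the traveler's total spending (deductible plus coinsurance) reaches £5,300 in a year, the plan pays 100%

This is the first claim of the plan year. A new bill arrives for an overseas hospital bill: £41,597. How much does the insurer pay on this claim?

£36,297

Nothing has been paid toward the £1,350 deductible, so the first £1,350 of this charge is applied there.
After the £1,350 deductible portion, £41,597 − £1,350 = £40,247 is subject to coinsurance.
Coinsurance: £40,247 × 20% = £8,049.40.
So the traveler owes £1,350 + £8,049.40 = £9,399.40 before any cap.
Year-to-date out-of-pocket would reach £0 + £9,399.40 = £9,399.40, above the £5,300 maximum, so the traveler pays only £5,300 − £0 = £5,300.
The plan picks up £41,597 − £5,300 = £36,297.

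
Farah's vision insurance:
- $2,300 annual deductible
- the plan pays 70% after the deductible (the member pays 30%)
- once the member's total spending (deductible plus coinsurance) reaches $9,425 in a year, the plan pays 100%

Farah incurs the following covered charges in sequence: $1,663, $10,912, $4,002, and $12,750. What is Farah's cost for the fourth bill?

$2,841.90

Bill 1, $1,663: entire amount goes to the deductible. Member pays $1,663; OOP now $1,663.
Bill 2, $10,912: $637 finishes the deductible; $10,275 goes to coinsurance; member's 30% is $3,082.50. Member pays $3,719.50; OOP now $5,382.50.
Bill 3, $4,002: deductible met; 30% of $4,002 = $1,200.60. Cost to member: $1,200.60. OOP to date $6,583.10.
Bill 4, $12,750: 30% coinsurance on $12,750 = $3,825. Adding that to $6,583.10 gives $10,408.10, past the $9,425 cap; member pays only $9,425 − $6,583.10 = $2,841.90.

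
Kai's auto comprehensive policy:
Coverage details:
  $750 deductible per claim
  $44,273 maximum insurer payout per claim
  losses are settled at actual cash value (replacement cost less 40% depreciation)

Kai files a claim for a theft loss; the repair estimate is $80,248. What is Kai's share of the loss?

$35,975

At 40% depreciation, ACV = $80,248 − $32,099.20 = $48,148.80.
Subtract the deductible: $48,148.80 − $750 = $47,398.80.
$47,398.80 exceeds the $44,273 limit, so the insurer pays the limit: $44,273.
Policyholder's share is the uncovered remainder: $80,248 − $44,273 = $35,975.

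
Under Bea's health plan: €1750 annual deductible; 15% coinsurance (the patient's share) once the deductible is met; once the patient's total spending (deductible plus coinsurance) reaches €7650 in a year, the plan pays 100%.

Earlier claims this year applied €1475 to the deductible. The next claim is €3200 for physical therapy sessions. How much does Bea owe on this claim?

€713.75

€1475 of the €1750 deductible is already met, leaving €275.
That leaves €3200 − €275 = €2925 for coinsurance.
Patient's 15% share of €2925 is €438.75.
That puts the patient's cost at €275 + €438.75 = €713.75 before any cap.
Cumulative spending €1475 + €713.75 = €2188.75 stays under the €7650 maximum.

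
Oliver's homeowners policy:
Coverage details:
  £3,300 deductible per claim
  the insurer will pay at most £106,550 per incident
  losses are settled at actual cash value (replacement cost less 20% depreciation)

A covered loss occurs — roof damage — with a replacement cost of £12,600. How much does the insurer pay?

Actual cash value after 20% depreciation: £12,600 × 80% = £10,080.
Less the £3,300 deductible: £10,080 − £3,300 = £6,780.
£6,780 ≤ £106,550, so the limit doesn't bind; insurer pays £6,780.

£6,780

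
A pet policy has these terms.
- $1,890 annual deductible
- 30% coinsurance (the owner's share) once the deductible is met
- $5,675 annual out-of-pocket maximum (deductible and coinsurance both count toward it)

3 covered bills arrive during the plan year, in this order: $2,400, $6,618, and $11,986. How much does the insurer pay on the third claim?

#1 ($2,400): deductible takes $1,890, $510 remains; coinsurance $510 × 30% = $153. Owner pays $2,043; OOP now $2,043. Insurer: $2,400 − $2,043 = $357.
#2 ($6,618): deductible met; 30% of $6,618 = $1,985.40. Owner pays $1,985.40; OOP now $4,028.40. Insurer: $6,618 − $1,985.40 = $4,632.60.
#3 ($11,986): deductible already satisfied, so owner's share is 30% × $11,986 = $3,595.80. Adding that to $4,028.40 gives $7,624.20, past the $5,675 cap; owner pays only $5,675 − $4,028.40 = $1,646.60. Plan pays $11,986 − $1,646.60 = $10,339.40.

$10,339.40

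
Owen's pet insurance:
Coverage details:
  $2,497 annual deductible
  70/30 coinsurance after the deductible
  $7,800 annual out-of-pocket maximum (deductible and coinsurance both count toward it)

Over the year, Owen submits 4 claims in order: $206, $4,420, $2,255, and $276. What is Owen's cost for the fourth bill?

$82.80

Claim 1 ($206): all of it applies to the deductible. Owner owes $206 (running OOP $206).
Claim 2 ($4,420): $2,291 to deductible, leaving $2,129; 30% of $2,129 = $638.70. Cost to owner: $2,929.70. OOP to date $3,135.70.
Claim 3 ($2,255): 30% coinsurance on $2,255 = $676.50. Cost to owner: $676.50. OOP to date $3,812.20.
Claim 4 ($276): 30% coinsurance on $276 = $82.80. Cost to owner: $82.80. OOP to date $3,895.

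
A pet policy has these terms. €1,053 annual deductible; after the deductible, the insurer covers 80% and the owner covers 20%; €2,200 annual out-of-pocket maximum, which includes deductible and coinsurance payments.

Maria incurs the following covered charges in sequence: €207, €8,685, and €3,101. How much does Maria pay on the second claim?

€1,993

Claim 1 (€207): all of it applies to the deductible. Owner pays €207; OOP now €207.
Claim 2 (€8,685): €846 to deductible, leaving €7,839; owner's 20% is €1,567.80. Claim cost before the cap: €846 + €1,567.80 = €2,413.80. Adding that to €207 gives €2,620.80, past the €2,200 cap; owner pays only €2,200 − €207 = €1,993.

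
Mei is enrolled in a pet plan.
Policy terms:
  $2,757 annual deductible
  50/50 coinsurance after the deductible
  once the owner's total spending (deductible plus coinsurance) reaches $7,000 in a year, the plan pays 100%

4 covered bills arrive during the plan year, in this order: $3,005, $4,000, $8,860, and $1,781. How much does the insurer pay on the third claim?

#1 ($3,005): deductible takes $2,757, $248 remains; coinsurance $248 × 50% = $124. Owner owes $2,881 (running OOP $2,881). Plan pays $3,005 − $2,881 = $124.
#2 ($4,000): deductible met; 50% of $4,000 = $2,000. Cost to owner: $2,000. OOP to date $4,881. Insurer: $4,000 − $2,000 = $2,000.
#3 ($8,860): 50% coinsurance on $8,860 = $4,430. Adding that to $4,881 gives $9,311, past the $7,000 cap; owner pays only $7,000 − $4,881 = $2,119. Plan pays $8,860 − $2,119 = $6,741.

$6,741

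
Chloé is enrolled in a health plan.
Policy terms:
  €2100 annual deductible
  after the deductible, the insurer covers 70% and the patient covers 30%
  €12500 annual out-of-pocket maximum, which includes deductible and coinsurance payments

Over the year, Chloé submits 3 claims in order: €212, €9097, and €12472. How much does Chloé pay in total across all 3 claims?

Bill 1, €212: entire amount goes to the deductible. Patient pays €212; OOP now €212.
Bill 2, €9097: €1888 to deductible, leaving €7209; coinsurance €7209 × 30% = €2162.70. Patient pays €4050.70; OOP now €4262.70.
Bill 3, €12472: 30% coinsurance on €12472 = €3741.60. Cost to patient: €3741.60. OOP to date €8004.30.
Total paid by the patient: €212 + €4050.70 + €3741.60 = €8004.30.

€8004.30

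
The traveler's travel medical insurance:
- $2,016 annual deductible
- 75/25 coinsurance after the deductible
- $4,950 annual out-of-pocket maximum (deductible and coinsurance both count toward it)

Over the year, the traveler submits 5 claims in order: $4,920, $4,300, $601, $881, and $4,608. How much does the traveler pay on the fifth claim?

$762.50

Claim 1 ($4,920): $2,016 to deductible, leaving $2,904; 25% of $2,904 = $726. Cost to traveler: $2,742. OOP to date $2,742.
Claim 2 ($4,300): 25% coinsurance on $4,300 = $1,075. Traveler owes $1,075 (running OOP $3,817).
Claim 3 ($601): 25% coinsurance on $601 = $150.25. Cost to traveler: $150.25. OOP to date $3,967.25.
Claim 4 ($881): 25% coinsurance on $881 = $220.25. Traveler owes $220.25 (running OOP $4,187.50).
Claim 5 ($4,608): deductible met; 25% of $4,608 = $1,152. Adding that to $4,187.50 gives $5,339.50, past the $4,950 cap; traveler pays only $4,950 − $4,187.50 = $762.50.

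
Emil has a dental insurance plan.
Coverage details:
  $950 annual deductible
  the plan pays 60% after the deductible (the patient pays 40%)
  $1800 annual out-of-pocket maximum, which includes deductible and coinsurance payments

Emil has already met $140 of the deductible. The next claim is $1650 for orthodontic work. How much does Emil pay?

$1146

Remaining deductible: $950 − $140 = $810.
That leaves $1650 − $810 = $840 for coinsurance.
Coinsurance: $840 × 40% = $336.
Patient responsibility before any cap: $810 + $336 = $1146.
Cumulative spending $140 + $1146 = $1286 stays under the $1800 maximum.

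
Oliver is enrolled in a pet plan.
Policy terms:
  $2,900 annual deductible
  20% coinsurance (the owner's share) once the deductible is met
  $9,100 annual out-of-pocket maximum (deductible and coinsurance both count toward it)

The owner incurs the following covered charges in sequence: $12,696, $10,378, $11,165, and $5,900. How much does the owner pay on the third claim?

$2,165.20

Claim 1 ($12,696): $2,900 to deductible, leaving $9,796; 20% of $9,796 = $1,959.20. Cost to owner: $4,859.20. OOP to date $4,859.20.
Claim 2 ($10,378): deductible already satisfied, so owner's share is 20% × $10,378 = $2,075.60. Owner owes $2,075.60 (running OOP $6,934.80).
Claim 3 ($11,165): deductible already satisfied, so owner's share is 20% × $11,165 = $2,233. That would push OOP to $9,167.80, over the $9,100 cap, so owner pays $9,100 − $6,934.80 = $2,165.20.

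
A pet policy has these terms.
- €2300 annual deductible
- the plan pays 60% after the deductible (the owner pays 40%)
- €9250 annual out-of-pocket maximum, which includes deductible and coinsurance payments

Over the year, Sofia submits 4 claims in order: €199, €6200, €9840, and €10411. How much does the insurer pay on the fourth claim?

Bill 1, €199: all of it applies to the deductible. Owner pays €199; OOP now €199. Insurer: €199 − €199 = €0.
Bill 2, €6200: €2101 finishes the deductible; €4099 goes to coinsurance; coinsurance €4099 × 40% = €1639.60. Owner owes €3740.60 (running OOP €3939.60). Insurer: €6200 − €3740.60 = €2459.40.
Bill 3, €9840: 40% coinsurance on €9840 = €3936. Cost to owner: €3936. OOP to date €7875.60. Plan pays €9840 − €3936 = €5904.
Bill 4, €10411: deductible met; 40% of €10411 = €4164.40. Adding that to €7875.60 gives €12040, past the €9250 cap; owner pays only €9250 − €7875.60 = €1374.40. Insurer: €10411 − €1374.40 = €9036.60.

€9036.60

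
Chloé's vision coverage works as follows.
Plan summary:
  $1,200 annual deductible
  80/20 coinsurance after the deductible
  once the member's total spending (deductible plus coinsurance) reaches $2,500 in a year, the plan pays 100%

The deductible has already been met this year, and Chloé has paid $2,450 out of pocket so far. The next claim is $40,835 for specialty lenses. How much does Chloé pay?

$50

The deductible is already satisfied, so the full bill goes to coinsurance.
20% of $40,835 = $8,167 falls to the member.
That would bring total out-of-pocket to $10,617, past the $2,500 cap. The member is capped at $2,500 − $2,450 = $50 on this claim.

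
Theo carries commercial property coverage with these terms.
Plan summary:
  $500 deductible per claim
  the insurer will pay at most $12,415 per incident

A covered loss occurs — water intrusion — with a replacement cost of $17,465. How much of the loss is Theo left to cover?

$5,050

Subtract the deductible: $17,465 − $500 = $16,965.
The $12,415 per-incident cap binds; insurer pays $12,415.
Business's share is the uncovered remainder: $17,465 − $12,415 = $5,050.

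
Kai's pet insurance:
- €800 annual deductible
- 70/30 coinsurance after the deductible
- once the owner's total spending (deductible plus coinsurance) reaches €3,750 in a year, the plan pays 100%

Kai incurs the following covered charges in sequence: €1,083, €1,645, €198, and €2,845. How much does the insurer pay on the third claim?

Bill 1, €1,083: €800 to deductible, leaving €283; owner's 30% is €84.90. Cost to owner: €884.90. OOP to date €884.90. Insurer: €1,083 − €884.90 = €198.10.
Bill 2, €1,645: 30% coinsurance on €1,645 = €493.50. Owner pays €493.50; OOP now €1,378.40. Insurer: €1,645 − €493.50 = €1,151.50.
Bill 3, €198: deductible already satisfied, so owner's share is 30% × €198 = €59.40. Cost to owner: €59.40. OOP to date €1,437.80. Plan pays €198 − €59.40 = €138.60.

€138.60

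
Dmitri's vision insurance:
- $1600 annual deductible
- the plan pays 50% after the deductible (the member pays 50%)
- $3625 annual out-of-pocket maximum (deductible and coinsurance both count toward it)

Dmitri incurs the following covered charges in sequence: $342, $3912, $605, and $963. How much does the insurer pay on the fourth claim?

Claim 1 — $342: entire amount goes to the deductible. Cost to member: $342. OOP to date $342. Plan pays $342 − $342 = $0.
Claim 2 — $3912: $1258 to deductible, leaving $2654; member's 50% is $1327. Cost to member: $2585. OOP to date $2927. Insurer: $3912 − $2585 = $1327.
Claim 3 — $605: deductible already satisfied, so member's share is 50% × $605 = $302.50. Cost to member: $302.50. OOP to date $3229.50. Insurer: $605 − $302.50 = $302.50.
Claim 4 — $963: deductible already satisfied, so member's share is 50% × $963 = $481.50. OOP would hit $3711 > $3625, so the cap limits the member to $3625 − $3229.50 = $395.50. Insurer: $963 − $395.50 = $567.50.

$567.50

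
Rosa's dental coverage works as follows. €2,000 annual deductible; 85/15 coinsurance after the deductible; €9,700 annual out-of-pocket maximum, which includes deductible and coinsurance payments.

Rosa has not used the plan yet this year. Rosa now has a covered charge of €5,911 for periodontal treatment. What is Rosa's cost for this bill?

€2,586.65

Nothing has been paid toward the €2,000 deductible, so the first €2,000 of this charge is applied there.
That leaves €5,911 − €2,000 = €3,911 for coinsurance.
Patient's 15% share of €3,911 is €586.65.
So the patient owes €2,000 + €586.65 = €2,586.65 before any cap.
Year-to-date out-of-pocket becomes €0 + €2,586.65 = €2,586.65, still under the €9,700 maximum, so no cap applies.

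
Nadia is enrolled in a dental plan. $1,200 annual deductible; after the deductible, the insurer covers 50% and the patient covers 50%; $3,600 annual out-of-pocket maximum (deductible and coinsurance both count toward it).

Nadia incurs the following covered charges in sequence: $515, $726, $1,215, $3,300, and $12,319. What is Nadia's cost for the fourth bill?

#1 ($515): all of it applies to the deductible. Patient owes $515 (running OOP $515).
#2 ($726): deductible takes $685, $41 remains; coinsurance $41 × 50% = $20.50. Cost to patient: $705.50. OOP to date $1,220.50.
#3 ($1,215): deductible already satisfied, so patient's share is 50% × $1,215 = $607.50. Patient pays $607.50; OOP now $1,828.
#4 ($3,300): 50% coinsurance on $3,300 = $1,650. Cost to patient: $1,650. OOP to date $3,478.

$1,650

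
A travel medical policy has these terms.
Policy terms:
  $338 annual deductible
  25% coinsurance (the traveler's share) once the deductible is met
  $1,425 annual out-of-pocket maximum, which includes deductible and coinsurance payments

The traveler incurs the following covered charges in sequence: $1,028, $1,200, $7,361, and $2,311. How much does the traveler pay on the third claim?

$614.50

#1 ($1,028): $338 finishes the deductible; $690 goes to coinsurance; 25% of $690 = $172.50. Cost to traveler: $510.50. OOP to date $510.50.
#2 ($1,200): deductible already satisfied, so traveler's share is 25% × $1,200 = $300. Traveler pays $300; OOP now $810.50.
#3 ($7,361): deductible already satisfied, so traveler's share is 25% × $7,361 = $1,840.25. OOP would hit $2,650.75 > $1,425, so the cap limits the traveler to $1,425 − $810.50 = $614.50.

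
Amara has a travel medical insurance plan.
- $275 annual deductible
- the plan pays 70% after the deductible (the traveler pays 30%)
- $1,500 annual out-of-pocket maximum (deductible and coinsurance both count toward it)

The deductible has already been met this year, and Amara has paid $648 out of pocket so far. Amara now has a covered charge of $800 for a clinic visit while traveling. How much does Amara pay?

$240

With the deductible met, the entire $800 is subject to coinsurance.
Traveler's 30% share of $800 is $240.
Total out-of-pocket so far would be $648 + $240 = $888, below the $1,500 cap — no reduction.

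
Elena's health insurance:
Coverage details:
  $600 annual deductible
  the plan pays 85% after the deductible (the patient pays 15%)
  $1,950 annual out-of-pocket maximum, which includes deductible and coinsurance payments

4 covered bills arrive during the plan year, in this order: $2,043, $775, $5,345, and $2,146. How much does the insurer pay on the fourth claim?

$1,930.45

#1 ($2,043): $600 to deductible, leaving $1,443; patient's 15% is $216.45. Patient owes $816.45 (running OOP $816.45). Plan pays $2,043 − $816.45 = $1,226.55.
#2 ($775): deductible already satisfied, so patient's share is 15% × $775 = $116.25. Patient owes $116.25 (running OOP $932.70). Plan pays $775 − $116.25 = $658.75.
#3 ($5,345): 15% coinsurance on $5,345 = $801.75. Cost to patient: $801.75. OOP to date $1,734.45. Insurer: $5,345 − $801.75 = $4,543.25.
#4 ($2,146): 15% coinsurance on $2,146 = $321.90. OOP would hit $2,056.35 > $1,950, so the cap limits the patient to $1,950 − $1,734.45 = $215.55. Plan pays $2,146 − $215.55 = $1,930.45.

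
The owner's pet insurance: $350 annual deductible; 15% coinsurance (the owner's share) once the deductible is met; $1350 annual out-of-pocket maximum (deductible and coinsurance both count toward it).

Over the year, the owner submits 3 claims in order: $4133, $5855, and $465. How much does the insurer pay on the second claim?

$5422.45

Claim 1 ($4133): deductible takes $350, $3783 remains; 15% of $3783 = $567.45. Cost to owner: $917.45. OOP to date $917.45. Insurer: $4133 − $917.45 = $3215.55.
Claim 2 ($5855): 15% coinsurance on $5855 = $878.25. Adding that to $917.45 gives $1795.70, past the $1350 cap; owner pays only $1350 − $917.45 = $432.55. Insurer: $5855 − $432.55 = $5422.45.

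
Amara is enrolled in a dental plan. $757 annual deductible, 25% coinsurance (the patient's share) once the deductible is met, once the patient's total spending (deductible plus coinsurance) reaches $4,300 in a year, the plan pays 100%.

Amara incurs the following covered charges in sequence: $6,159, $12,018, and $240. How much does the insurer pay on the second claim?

#1 ($6,159): $757 finishes the deductible; $5,402 goes to coinsurance; patient's 25% is $1,350.50. Patient pays $2,107.50; OOP now $2,107.50. Insurer: $6,159 − $2,107.50 = $4,051.50.
#2 ($12,018): 25% coinsurance on $12,018 = $3,004.50. Adding that to $2,107.50 gives $5,112, past the $4,300 cap; patient pays only $4,300 − $2,107.50 = $2,192.50. Plan pays $12,018 − $2,192.50 = $9,825.50.

$9,825.50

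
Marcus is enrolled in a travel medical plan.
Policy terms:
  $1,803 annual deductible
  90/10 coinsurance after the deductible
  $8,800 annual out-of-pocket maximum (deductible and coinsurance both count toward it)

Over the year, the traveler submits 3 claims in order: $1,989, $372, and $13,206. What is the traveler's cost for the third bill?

#1 ($1,989): $1,803 to deductible, leaving $186; coinsurance $186 × 10% = $18.60. Traveler owes $1,821.60 (running OOP $1,821.60).
#2 ($372): deductible met; 10% of $372 = $37.20. Traveler pays $37.20; OOP now $1,858.80.
#3 ($13,206): 10% coinsurance on $13,206 = $1,320.60. Traveler owes $1,320.60 (running OOP $3,179.40).

$1,320.60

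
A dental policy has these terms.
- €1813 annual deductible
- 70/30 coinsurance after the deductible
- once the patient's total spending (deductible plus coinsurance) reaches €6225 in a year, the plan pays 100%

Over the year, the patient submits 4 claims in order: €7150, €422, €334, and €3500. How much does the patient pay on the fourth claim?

Claim 1 (€7150): €1813 to deductible, leaving €5337; coinsurance €5337 × 30% = €1601.10. Cost to patient: €3414.10. OOP to date €3414.10.
Claim 2 (€422): 30% coinsurance on €422 = €126.60. Patient pays €126.60; OOP now €3540.70.
Claim 3 (€334): deductible met; 30% of €334 = €100.20. Patient pays €100.20; OOP now €3640.90.
Claim 4 (€3500): deductible met; 30% of €3500 = €1050. Patient pays €1050; OOP now €4690.90.

€1050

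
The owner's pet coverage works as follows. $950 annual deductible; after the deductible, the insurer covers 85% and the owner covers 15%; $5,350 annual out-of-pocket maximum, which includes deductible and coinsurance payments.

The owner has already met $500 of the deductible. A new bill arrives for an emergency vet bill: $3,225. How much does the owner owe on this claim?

$866.25

$500 of the $950 deductible is already met, leaving $450.
That leaves $3,225 − $450 = $2,775 for coinsurance.
15% of $2,775 = $416.25 falls to the owner.
So the owner owes $450 + $416.25 = $866.25 before any cap.
Total out-of-pocket so far would be $500 + $866.25 = $1,366.25, below the $5,350 cap — no reduction.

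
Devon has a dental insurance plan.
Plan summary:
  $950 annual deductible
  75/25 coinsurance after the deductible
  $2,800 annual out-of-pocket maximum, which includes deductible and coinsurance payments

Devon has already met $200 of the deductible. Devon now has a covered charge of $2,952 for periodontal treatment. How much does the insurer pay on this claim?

$200 of the $950 deductible is already met, leaving $750.
After the $750 deductible portion, $2,952 − $750 = $2,202 is subject to coinsurance.
25% of $2,202 = $550.50 falls to the patient.
Patient responsibility before any cap: $750 + $550.50 = $1,300.50.
Cumulative spending $200 + $1,300.50 = $1,500.50 stays under the $2,800 maximum.
Insurer pays the balance: $2,952 − $1,300.50 = $1,651.50.

$1,651.50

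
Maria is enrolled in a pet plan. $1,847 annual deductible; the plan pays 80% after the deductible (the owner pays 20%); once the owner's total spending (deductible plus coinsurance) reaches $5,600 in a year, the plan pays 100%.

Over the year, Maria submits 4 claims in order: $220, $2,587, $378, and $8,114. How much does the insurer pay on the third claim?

$302.40

Claim 1 — $220: all of it applies to the deductible. Owner owes $220 (running OOP $220). Plan pays $220 − $220 = $0.
Claim 2 — $2,587: $1,627 to deductible, leaving $960; 20% of $960 = $192. Owner pays $1,819; OOP now $2,039. Plan pays $2,587 − $1,819 = $768.
Claim 3 — $378: deductible met; 20% of $378 = $75.60. Owner pays $75.60; OOP now $2,114.60. Plan pays $378 − $75.60 = $302.40.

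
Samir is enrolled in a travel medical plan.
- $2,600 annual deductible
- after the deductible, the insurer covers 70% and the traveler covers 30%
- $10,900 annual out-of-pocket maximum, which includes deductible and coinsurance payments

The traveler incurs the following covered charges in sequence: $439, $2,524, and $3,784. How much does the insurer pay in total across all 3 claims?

$2,902.90

Bill 1, $439: entire amount goes to the deductible. Cost to traveler: $439. OOP to date $439. Insurer: $439 − $439 = $0.
Bill 2, $2,524: deductible takes $2,161, $363 remains; traveler's 30% is $108.90. Traveler owes $2,269.90 (running OOP $2,708.90). Insurer: $2,524 − $2,269.90 = $254.10.
Bill 3, $3,784: deductible already satisfied, so traveler's share is 30% × $3,784 = $1,135.20. Traveler pays $1,135.20; OOP now $3,844.10. Plan pays $3,784 − $1,135.20 = $2,648.80.
Insurer total = bills − traveler's total = $6,747 − $3,844.10 = $2,902.90.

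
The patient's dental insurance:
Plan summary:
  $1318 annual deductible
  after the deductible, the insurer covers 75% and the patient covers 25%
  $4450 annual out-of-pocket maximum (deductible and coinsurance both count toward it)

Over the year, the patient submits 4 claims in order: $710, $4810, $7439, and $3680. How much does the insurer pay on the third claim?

Bill 1, $710: all of it applies to the deductible. Patient owes $710 (running OOP $710). Insurer: $710 − $710 = $0.
Bill 2, $4810: $608 finishes the deductible; $4202 goes to coinsurance; 25% of $4202 = $1050.50. Patient pays $1658.50; OOP now $2368.50. Insurer: $4810 − $1658.50 = $3151.50.
Bill 3, $7439: deductible met; 25% of $7439 = $1859.75. Patient pays $1859.75; OOP now $4228.25. Insurer: $7439 − $1859.75 = $5579.25.

$5579.25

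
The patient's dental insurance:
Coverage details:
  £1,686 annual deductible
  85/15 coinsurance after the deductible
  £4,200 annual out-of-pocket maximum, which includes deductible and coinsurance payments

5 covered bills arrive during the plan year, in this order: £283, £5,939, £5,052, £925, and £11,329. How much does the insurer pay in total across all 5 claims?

£19,328

#1 (£283): all of it applies to the deductible. Cost to patient: £283. OOP to date £283. Plan pays £283 − £283 = £0.
#2 (£5,939): deductible takes £1,403, £4,536 remains; coinsurance £4,536 × 15% = £680.40. Patient owes £2,083.40 (running OOP £2,366.40). Insurer: £5,939 − £2,083.40 = £3,855.60.
#3 (£5,052): 15% coinsurance on £5,052 = £757.80. Cost to patient: £757.80. OOP to date £3,124.20. Plan pays £5,052 − £757.80 = £4,294.20.
#4 (£925): deductible already satisfied, so patient's share is 15% × £925 = £138.75. Patient pays £138.75; OOP now £3,262.95. Insurer: £925 − £138.75 = £786.25.
#5 (£11,329): deductible met; 15% of £11,329 = £1,699.35. That would push OOP to £4,962.30, over the £4,200 cap, so patient pays £4,200 − £3,262.95 = £937.05. Plan pays £11,329 − £937.05 = £10,391.95.
Insurer total = bills − patient's total = £23,528 − £4,200 = £19,328.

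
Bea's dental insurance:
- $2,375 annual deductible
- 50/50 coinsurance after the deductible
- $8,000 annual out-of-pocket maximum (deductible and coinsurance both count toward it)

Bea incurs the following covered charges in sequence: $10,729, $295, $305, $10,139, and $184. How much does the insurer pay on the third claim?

$152.50

Bill 1, $10,729: $2,375 to deductible, leaving $8,354; coinsurance $8,354 × 50% = $4,177. Patient pays $6,552; OOP now $6,552. Plan pays $10,729 − $6,552 = $4,177.
Bill 2, $295: deductible met; 50% of $295 = $147.50. Cost to patient: $147.50. OOP to date $6,699.50. Insurer: $295 − $147.50 = $147.50.
Bill 3, $305: 50% coinsurance on $305 = $152.50. Patient owes $152.50 (running OOP $6,852). Plan pays $305 − $152.50 = $152.50.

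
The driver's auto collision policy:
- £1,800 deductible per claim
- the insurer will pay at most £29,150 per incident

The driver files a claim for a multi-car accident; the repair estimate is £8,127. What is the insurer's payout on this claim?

£6,327

After the deductible, £8,127 − £1,800 = £6,327 remains.
£6,327 is within the £29,150 limit, so the insurer pays £6,327.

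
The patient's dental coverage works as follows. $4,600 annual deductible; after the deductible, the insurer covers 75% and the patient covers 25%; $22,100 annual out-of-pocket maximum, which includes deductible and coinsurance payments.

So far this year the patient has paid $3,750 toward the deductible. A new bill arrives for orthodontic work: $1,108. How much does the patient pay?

Remaining deductible: $4,600 − $3,750 = $850.
That leaves $1,108 − $850 = $258 for coinsurance.
25% of $258 = $64.50 falls to the patient.
Patient responsibility before any cap: $850 + $64.50 = $914.50.
Year-to-date out-of-pocket becomes $3,750 + $914.50 = $4,664.50, still under the $22,100 maximum, so no cap applies.

$914.50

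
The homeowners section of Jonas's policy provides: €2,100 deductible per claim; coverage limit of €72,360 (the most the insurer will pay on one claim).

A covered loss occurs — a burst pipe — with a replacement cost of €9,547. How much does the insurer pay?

€7,447

After the deductible, €9,547 − €2,100 = €7,447 remains.
That's under the €72,360 cap, so the insurer reimburses the full €7,447.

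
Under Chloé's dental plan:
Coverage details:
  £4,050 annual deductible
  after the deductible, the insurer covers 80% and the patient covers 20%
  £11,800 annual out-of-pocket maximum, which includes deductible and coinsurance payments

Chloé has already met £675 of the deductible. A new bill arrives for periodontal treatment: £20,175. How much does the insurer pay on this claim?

£13,440

Deductible still to meet: £4,050 − £675 = £3,375.
The remaining £16,800 (= £20,175 − £3,375) moves to coinsurance.
Coinsurance: £16,800 × 20% = £3,360.
Patient responsibility before any cap: £3,375 + £3,360 = £6,735.
Cumulative spending £675 + £6,735 = £7,410 stays under the £11,800 maximum.
The insurer covers the remainder: £20,175 − £6,735 = £13,440.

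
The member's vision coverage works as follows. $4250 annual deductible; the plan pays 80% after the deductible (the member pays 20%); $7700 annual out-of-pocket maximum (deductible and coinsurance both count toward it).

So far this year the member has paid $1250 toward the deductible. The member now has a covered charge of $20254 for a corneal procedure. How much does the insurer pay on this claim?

$1250 of the $4250 deductible is already met, leaving $3000.
After the $3000 deductible portion, $20254 − $3000 = $17254 is subject to coinsurance.
Member's 20% share of $17254 is $3450.80.
That puts the member's cost at $3000 + $3450.80 = $6450.80 before any cap.
Adding $6450.80 to the $1250 already spent would give $7700.80, which exceeds the $7700 cap; the member pays just $7700 − $1250 = $6450.
Insurer pays the balance: $20254 − $6450 = $13804.

$13804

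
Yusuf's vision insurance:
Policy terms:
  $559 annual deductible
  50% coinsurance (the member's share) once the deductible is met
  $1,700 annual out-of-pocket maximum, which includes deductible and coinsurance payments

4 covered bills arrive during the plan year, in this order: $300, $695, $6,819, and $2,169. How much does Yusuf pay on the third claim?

$923

Claim 1 — $300: fully absorbed by the deductible. Cost to member: $300. OOP to date $300.
Claim 2 — $695: $259 to deductible, leaving $436; member's 50% is $218. Cost to member: $477. OOP to date $777.
Claim 3 — $6,819: deductible met; 50% of $6,819 = $3,409.50. That would push OOP to $4,186.50, over the $1,700 cap, so member pays $1,700 − $777 = $923.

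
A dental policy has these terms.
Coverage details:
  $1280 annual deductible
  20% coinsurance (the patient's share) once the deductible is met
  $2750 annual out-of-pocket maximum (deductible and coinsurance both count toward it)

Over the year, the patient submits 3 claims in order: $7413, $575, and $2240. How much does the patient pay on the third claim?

Claim 1 ($7413): deductible takes $1280, $6133 remains; coinsurance $6133 × 20% = $1226.60. Cost to patient: $2506.60. OOP to date $2506.60.
Claim 2 ($575): deductible met; 20% of $575 = $115. Patient pays $115; OOP now $2621.60.
Claim 3 ($2240): deductible met; 20% of $2240 = $448. OOP would hit $3069.60 > $2750, so the cap limits the patient to $2750 − $2621.60 = $128.40.

$128.40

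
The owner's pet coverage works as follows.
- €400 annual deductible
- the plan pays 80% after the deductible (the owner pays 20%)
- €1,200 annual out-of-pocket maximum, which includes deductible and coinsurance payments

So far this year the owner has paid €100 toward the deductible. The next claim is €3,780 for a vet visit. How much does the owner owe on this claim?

€996

€100 of the €400 deductible is already met, leaving €300.
After the €300 deductible portion, €3,780 − €300 = €3,480 is subject to coinsurance.
Coinsurance: €3,480 × 20% = €696.
Owner responsibility before any cap: €300 + €696 = €996.
Cumulative spending €100 + €996 = €1,096 stays under the €1,200 maximum.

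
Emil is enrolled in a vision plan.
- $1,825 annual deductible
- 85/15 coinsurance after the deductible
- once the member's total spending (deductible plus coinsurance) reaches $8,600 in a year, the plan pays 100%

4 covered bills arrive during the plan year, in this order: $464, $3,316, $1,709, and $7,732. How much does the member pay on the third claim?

$256.35

Claim 1 — $464: fully absorbed by the deductible. Cost to member: $464. OOP to date $464.
Claim 2 — $3,316: deductible takes $1,361, $1,955 remains; coinsurance $1,955 × 15% = $293.25. Cost to member: $1,654.25. OOP to date $2,118.25.
Claim 3 — $1,709: deductible already satisfied, so member's share is 15% × $1,709 = $256.35. Member owes $256.35 (running OOP $2,374.60).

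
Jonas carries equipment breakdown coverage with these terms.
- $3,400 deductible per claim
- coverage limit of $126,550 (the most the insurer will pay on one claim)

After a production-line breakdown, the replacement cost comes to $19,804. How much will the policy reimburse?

$16,404

After the deductible, $19,804 − $3,400 = $16,404 remains.
$16,404 is within the $126,550 limit, so the insurer pays $16,404.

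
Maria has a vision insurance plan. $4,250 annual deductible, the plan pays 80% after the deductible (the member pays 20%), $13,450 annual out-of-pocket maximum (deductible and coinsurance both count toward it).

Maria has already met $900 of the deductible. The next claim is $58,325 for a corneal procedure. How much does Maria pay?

$12,550

Deductible still to meet: $4,250 − $900 = $3,350.
The remaining $54,975 (= $58,325 − $3,350) moves to coinsurance.
Member's 20% share of $54,975 is $10,995.
Member responsibility before any cap: $3,350 + $10,995 = $14,345.
Year-to-date out-of-pocket would reach $900 + $14,345 = $15,245, above the $13,450 maximum, so the member pays only $13,450 − $900 = $12,550.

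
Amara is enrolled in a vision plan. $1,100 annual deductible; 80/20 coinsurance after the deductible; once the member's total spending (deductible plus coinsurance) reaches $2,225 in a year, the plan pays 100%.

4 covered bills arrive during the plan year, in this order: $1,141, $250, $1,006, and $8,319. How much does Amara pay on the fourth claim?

Claim 1 — $1,141: $1,100 to deductible, leaving $41; 20% of $41 = $8.20. Cost to member: $1,108.20. OOP to date $1,108.20.
Claim 2 — $250: 20% coinsurance on $250 = $50. Member pays $50; OOP now $1,158.20.
Claim 3 — $1,006: deductible already satisfied, so member's share is 20% × $1,006 = $201.20. Member pays $201.20; OOP now $1,359.40.
Claim 4 — $8,319: deductible met; 20% of $8,319 = $1,663.80. That would push OOP to $3,023.20, over the $2,225 cap, so member pays $2,225 − $1,359.40 = $865.60.

$865.60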